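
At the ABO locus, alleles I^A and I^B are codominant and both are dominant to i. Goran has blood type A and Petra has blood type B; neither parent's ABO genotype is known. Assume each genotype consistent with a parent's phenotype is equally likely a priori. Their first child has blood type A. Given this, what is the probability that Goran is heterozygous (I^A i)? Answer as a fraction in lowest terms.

Possible genotypes: Goran ∈ {I^A I^A, I^A i}; Petra ∈ {I^B I^B, I^B i}.
Weight each parental genotype pair by prior × P(type-A child):
  I^A I^A × I^B i: posterior weight 2/3.
  I^A i × I^B i: posterior weight 1/3.
Sum the posterior weight over pairs where Goran is I^A i: 1/3.

1/3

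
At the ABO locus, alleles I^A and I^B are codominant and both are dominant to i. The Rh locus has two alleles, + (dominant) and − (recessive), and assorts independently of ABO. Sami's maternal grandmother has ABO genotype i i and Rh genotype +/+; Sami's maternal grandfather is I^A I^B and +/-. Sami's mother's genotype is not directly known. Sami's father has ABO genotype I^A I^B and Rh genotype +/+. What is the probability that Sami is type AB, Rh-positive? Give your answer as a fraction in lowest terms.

Sami's mother's ABO genotype from i i × I^A I^B: 1/2 I^A i, 1/2 I^B i.
Crossing each possibility with the father I^A I^B and summing P(type AB): 1/2·1/4 + 1/2·1/4 = 1/4.
Similarly for Rh via the mother's Rh distribution: P(Rh+) = 1.
Independent loci: 1/4 × 1 = 1/4.

1/4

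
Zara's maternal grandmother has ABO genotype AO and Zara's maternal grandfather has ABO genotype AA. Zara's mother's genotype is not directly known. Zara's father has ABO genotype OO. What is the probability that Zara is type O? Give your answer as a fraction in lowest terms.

1/4

Zara's mother's ABO genotype from AO × AA: 1/2 AA, 1/2 AO.
Crossing each possibility with the father OO and summing P(type O): 1/2·0 + 1/2·1/2 = 1/4.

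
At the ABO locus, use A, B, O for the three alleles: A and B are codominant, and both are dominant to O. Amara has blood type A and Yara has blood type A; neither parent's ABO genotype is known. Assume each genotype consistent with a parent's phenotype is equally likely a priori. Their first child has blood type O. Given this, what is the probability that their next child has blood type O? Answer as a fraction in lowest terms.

1/4

Possible genotypes: Amara ∈ {AA, AO}; Yara ∈ {AA, AO}.
Weight each parental genotype pair by prior × P(type-O child):
  AO × AO: posterior weight 1; P(next child type O) = 1/4.
Weighted sum = 1/4.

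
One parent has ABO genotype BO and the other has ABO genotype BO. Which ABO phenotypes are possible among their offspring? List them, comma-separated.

O, B

Gametes from BO × BO give offspring ABO genotypes BB, BO, OO, i.e. phenotypes O, B.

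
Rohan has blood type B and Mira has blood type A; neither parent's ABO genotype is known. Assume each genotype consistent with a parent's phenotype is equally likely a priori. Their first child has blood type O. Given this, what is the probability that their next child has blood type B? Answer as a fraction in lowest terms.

Possible genotypes: Rohan ∈ {I^B I^B, I^B i}; Mira ∈ {I^A I^A, I^A i}.
Weight each parental genotype pair by prior × P(type-O child):
  I^B i × I^A i: posterior weight 1; P(next child type B) = 1/4.
Weighted sum = 1/4.

1/4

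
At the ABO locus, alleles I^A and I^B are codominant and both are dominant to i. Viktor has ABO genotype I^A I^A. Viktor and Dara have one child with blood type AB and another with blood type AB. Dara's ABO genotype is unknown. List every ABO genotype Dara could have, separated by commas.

For each candidate genotype of Dara, check whether crossing it with I^A I^A can produce every observed child phenotype.
  I^A I^A → possible child types {A} ✗
  I^A I^B → possible child types {A, AB} ✓
  I^A i → possible child types {A} ✗
  I^B I^B → possible child types {AB} ✓
  I^B i → possible child types {A, AB} ✓
  i i → possible child types {A} ✗

I^A I^B, I^B I^B, I^B i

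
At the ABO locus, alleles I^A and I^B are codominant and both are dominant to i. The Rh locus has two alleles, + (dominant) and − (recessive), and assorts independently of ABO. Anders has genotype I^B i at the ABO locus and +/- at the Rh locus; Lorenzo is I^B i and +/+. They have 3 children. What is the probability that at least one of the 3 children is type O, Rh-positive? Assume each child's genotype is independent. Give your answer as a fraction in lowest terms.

ABO cross I^B i × I^B i → 1/4 O, 3/4 B.
Rh cross +/- × +/+ → 1 Rh+; so P(type O, Rh-positive) = 1/4 × 1 = 1/4 per child.
P(none) = (3/4)^3 = 27/64; P(at least one) = 1 − 27/64 = 37/64.

37/64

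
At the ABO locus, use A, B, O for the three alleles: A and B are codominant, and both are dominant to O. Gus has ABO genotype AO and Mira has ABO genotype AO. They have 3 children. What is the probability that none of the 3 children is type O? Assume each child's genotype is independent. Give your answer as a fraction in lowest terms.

27/64

ABO cross AO × AO → 1/4 O, 3/4 A.
So P(type O) = 1/4 per child.
P(not type O) = 3/4 for one child; (3/4)^3 = 27/64.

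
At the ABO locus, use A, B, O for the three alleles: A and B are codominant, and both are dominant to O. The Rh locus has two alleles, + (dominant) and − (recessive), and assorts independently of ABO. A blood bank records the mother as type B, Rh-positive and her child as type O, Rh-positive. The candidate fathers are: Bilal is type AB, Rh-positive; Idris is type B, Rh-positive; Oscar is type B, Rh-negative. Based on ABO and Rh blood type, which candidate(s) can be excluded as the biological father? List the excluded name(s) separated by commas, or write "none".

A candidate is excluded only if no genotype consistent with his phenotype could produce a type O, Rh-positive child with a type B, Rh-positive mother.
Bilal (type AB, Rh+): no genotype consistent with that phenotype can produce a type-O Rh+ child with a type-B mother.

Bilal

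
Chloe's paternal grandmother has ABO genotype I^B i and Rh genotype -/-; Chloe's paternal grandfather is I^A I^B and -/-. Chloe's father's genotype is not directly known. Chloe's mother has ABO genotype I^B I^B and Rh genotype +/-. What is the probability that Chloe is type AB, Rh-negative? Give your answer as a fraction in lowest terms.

Chloe's father's ABO genotype from I^B i × I^A I^B: 1/4 I^A I^B, 1/4 I^A i, 1/4 I^B I^B, 1/4 I^B i.
Crossing each possibility with the mother I^B I^B and summing P(type AB): 1/4·1/2 + 1/4·1/2 + 1/4·0 + 1/4·0 = 1/4.
Similarly for Rh via the father's Rh distribution: P(Rh-) = 1/2.
Independent loci: 1/4 × 1/2 = 1/8.

1/8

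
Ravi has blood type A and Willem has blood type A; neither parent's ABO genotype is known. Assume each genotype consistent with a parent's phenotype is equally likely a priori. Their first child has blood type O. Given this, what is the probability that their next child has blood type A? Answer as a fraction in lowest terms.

3/4

Possible genotypes: Ravi ∈ {I^A I^A, I^A i}; Willem ∈ {I^A I^A, I^A i}.
Weight each parental genotype pair by prior × P(type-O child):
  I^A i × I^A i: posterior weight 1; P(next child type A) = 3/4.
Weighted sum = 3/4.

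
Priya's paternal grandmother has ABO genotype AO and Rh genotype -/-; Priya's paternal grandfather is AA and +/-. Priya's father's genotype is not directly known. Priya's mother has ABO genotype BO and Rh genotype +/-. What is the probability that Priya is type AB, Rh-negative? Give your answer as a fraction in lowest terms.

9/64

Priya's father's ABO genotype from AO × AA: 1/2 AA, 1/2 AO.
Crossing each possibility with the mother BO and summing P(type AB): 1/2·1/2 + 1/2·1/4 = 3/8.
Similarly for Rh via the father's Rh distribution: P(Rh-) = 3/8.
Independent loci: 3/8 × 3/8 = 9/64.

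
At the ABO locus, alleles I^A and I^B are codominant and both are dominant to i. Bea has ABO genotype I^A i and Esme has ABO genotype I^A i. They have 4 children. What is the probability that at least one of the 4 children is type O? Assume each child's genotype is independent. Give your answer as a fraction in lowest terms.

ABO cross I^A i × I^A i → 1/4 O, 3/4 A.
So P(type O) = 1/4 per child.
P(none) = (3/4)^4 = 81/256; P(at least one) = 1 − 81/256 = 175/256.

175/256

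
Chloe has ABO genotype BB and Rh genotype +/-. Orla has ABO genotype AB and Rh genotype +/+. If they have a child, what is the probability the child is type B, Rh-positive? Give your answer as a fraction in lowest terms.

1/2

ABO cross BB × AB → offspring phenotypes: 1/2 B, 1/2 AB.
Rh cross +/- × +/+ → 1 Rh+.
Independent loci: P(type B, Rh-positive) = 1/2 × 1 = 1/2.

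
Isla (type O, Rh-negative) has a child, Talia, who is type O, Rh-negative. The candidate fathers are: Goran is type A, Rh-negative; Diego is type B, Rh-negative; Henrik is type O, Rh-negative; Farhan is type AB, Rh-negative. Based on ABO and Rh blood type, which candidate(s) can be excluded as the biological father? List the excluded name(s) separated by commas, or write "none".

Farhan

A candidate is excluded only if no genotype consistent with his phenotype could produce a type O, Rh-negative child with a type O, Rh-negative mother.
Farhan (type AB, Rh-): no genotype consistent with that phenotype can produce a type-O Rh- child with a type-O mother.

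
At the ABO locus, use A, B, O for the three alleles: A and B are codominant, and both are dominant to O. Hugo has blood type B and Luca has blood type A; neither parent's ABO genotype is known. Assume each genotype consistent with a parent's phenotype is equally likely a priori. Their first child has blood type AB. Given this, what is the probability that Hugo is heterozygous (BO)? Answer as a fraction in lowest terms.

Possible genotypes: Hugo ∈ {BB, BO}; Luca ∈ {AA, AO}.
Weight each parental genotype pair by prior × P(type-AB child):
  BB × AA: posterior weight 4/9.
  BB × AO: posterior weight 2/9.
  BO × AA: posterior weight 2/9.
  BO × AO: posterior weight 1/9.
Sum the posterior weight over pairs where Hugo is BO: 1/3.

1/3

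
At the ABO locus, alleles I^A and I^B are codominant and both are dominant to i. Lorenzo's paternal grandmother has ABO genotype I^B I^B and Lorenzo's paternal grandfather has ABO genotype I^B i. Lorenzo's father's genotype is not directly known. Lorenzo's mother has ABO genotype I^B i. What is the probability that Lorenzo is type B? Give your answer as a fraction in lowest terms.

Lorenzo's father's ABO genotype from I^B I^B × I^B i: 1/2 I^B I^B, 1/2 I^B i.
Crossing each possibility with the mother I^B i and summing P(type B): 1/2·1 + 1/2·3/4 = 7/8.

7/8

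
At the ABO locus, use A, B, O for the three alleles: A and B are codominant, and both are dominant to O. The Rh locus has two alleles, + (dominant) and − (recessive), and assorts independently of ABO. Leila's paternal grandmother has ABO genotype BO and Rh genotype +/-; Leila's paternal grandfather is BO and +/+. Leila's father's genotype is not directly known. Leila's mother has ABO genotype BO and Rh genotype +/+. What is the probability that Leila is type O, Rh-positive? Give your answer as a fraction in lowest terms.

Leila's father's ABO genotype from BO × BO: 1/4 BB, 1/2 BO, 1/4 OO.
Crossing each possibility with the mother BO and summing P(type O): 1/4·0 + 1/2·1/4 + 1/4·1/2 = 1/4.
Similarly for Rh via the father's Rh distribution: P(Rh+) = 1.
Independent loci: 1/4 × 1 = 1/4.

1/4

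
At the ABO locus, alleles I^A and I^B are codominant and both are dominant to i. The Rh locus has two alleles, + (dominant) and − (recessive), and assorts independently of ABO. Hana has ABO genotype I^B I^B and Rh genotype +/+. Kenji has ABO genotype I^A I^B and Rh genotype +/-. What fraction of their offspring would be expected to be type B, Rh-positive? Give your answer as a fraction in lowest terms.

ABO cross I^B I^B × I^A I^B → offspring phenotypes: 1/2 B, 1/2 AB.
Rh cross +/+ × +/- → 1 Rh+.
Independent loci: P(type B, Rh-positive) = 1/2 × 1 = 1/2.

1/2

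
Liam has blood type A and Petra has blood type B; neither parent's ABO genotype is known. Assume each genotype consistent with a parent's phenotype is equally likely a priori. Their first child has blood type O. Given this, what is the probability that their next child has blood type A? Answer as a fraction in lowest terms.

1/4

Possible genotypes: Liam ∈ {I^A I^A, I^A i}; Petra ∈ {I^B I^B, I^B i}.
Weight each parental genotype pair by prior × P(type-O child):
  I^A i × I^B i: posterior weight 1; P(next child type A) = 1/4.
Weighted sum = 1/4.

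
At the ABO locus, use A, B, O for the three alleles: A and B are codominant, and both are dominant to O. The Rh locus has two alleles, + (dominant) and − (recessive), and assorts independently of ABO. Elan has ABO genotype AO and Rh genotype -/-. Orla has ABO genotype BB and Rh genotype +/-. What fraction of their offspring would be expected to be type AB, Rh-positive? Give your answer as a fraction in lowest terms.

1/4

ABO cross AO × BB → offspring phenotypes: 1/2 B, 1/2 AB.
Rh cross -/- × +/- → 1/2 Rh+, 1/2 Rh-.
Independent loci: P(type AB, Rh-positive) = 1/2 × 1/2 = 1/4.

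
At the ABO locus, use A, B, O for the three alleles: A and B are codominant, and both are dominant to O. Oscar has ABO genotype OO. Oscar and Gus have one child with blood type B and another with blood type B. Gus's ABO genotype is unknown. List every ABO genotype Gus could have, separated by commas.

For each candidate genotype of Gus, check whether crossing it with OO can produce every observed child phenotype.
  AA → possible child types {A} ✗
  AB → possible child types {A, B} ✓
  AO → possible child types {O, A} ✗
  BB → possible child types {B} ✓
  BO → possible child types {O, B} ✓
  OO → possible child types {O} ✗

AB, BB, BO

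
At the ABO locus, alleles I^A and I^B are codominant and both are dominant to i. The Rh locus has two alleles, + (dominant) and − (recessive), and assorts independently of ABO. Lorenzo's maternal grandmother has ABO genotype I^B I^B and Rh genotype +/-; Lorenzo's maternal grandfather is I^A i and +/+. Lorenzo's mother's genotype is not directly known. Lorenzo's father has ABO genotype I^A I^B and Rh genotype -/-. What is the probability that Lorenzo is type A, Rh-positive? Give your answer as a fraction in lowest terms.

Lorenzo's mother's ABO genotype from I^B I^B × I^A i: 1/2 I^A I^B, 1/2 I^B i.
Crossing each possibility with the father I^A I^B and summing P(type A): 1/2·1/4 + 1/2·1/4 = 1/4.
Similarly for Rh via the mother's Rh distribution: P(Rh+) = 3/4.
Independent loci: 1/4 × 3/4 = 3/16.

3/16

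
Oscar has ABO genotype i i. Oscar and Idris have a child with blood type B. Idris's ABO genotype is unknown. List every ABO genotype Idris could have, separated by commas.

For each candidate genotype of Idris, check whether crossing it with i i can produce every observed child phenotype.
  I^A I^A → possible child types {A} ✗
  I^A I^B → possible child types {A, B} ✓
  I^A i → possible child types {O, A} ✗
  I^B I^B → possible child types {B} ✓
  I^B i → possible child types {O, B} ✓
  i i → possible child types {O} ✗

I^A I^B, I^B I^B, I^B i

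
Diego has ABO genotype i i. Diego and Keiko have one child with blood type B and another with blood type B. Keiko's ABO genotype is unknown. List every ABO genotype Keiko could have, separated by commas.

For each candidate genotype of Keiko, check whether crossing it with i i can produce every observed child phenotype.
  I^A I^A → possible child types {A} ✗
  I^A I^B → possible child types {A, B} ✓
  I^A i → possible child types {O, A} ✗
  I^B I^B → possible child types {B} ✓
  I^B i → possible child types {O, B} ✓
  i i → possible child types {O} ✗

I^A I^B, I^B I^B, I^B i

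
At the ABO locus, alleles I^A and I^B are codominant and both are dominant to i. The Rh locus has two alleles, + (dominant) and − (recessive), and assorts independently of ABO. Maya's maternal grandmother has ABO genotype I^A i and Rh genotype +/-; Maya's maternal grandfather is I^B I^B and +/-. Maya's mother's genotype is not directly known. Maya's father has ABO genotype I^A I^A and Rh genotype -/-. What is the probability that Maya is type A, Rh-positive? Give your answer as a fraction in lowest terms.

1/4

Maya's mother's ABO genotype from I^A i × I^B I^B: 1/2 I^A I^B, 1/2 I^B i.
Crossing each possibility with the father I^A I^A and summing P(type A): 1/2·1/2 + 1/2·1/2 = 1/2.
Similarly for Rh via the mother's Rh distribution: P(Rh+) = 1/2.
Independent loci: 1/2 × 1/2 = 1/4.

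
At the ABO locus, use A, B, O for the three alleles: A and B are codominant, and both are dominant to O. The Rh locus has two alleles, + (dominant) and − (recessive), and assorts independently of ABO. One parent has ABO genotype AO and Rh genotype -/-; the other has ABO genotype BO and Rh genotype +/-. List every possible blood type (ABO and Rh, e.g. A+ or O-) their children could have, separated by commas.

O+, O-, A+, A-, B+, B-, AB+, AB-

Gametes from AO × BO give offspring ABO genotypes AB, AO, BO, OO, i.e. phenotypes O, A, B, AB.
Rh cross -/- × +/- → phenotypes Rh+, Rh-.
Combining independently: O+, O-, A+, A-, B+, B-, AB+, AB-.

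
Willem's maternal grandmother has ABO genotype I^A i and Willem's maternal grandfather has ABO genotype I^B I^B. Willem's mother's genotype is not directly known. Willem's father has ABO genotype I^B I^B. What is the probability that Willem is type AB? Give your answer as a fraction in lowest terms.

1/4

Willem's mother's ABO genotype from I^A i × I^B I^B: 1/2 I^A I^B, 1/2 I^B i.
Crossing each possibility with the father I^B I^B and summing P(type AB): 1/2·1/2 + 1/2·0 = 1/4.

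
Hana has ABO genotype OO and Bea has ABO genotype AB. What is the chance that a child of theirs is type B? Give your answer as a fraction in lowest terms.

1/2

ABO cross OO × AB → offspring phenotypes: 1/2 A, 1/2 B.
So P(type B) = 1/2.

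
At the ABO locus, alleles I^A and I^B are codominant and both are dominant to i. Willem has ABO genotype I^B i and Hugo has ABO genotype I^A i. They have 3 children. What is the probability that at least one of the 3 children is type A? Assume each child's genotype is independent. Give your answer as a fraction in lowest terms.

37/64

ABO cross I^B i × I^A i → 1/4 O, 1/4 A, 1/4 B, 1/4 AB.
So P(type A) = 1/4 per child.
P(none) = (3/4)^3 = 27/64; P(at least one) = 1 − 27/64 = 37/64.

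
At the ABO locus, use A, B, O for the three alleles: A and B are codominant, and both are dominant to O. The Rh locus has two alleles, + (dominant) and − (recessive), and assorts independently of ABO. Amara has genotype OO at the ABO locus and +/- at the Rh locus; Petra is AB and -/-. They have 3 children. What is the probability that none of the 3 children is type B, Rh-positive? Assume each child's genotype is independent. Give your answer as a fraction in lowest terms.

ABO cross OO × AB → 1/2 A, 1/2 B.
Rh cross +/- × -/- → 1/2 Rh+, 1/2 Rh-; so P(type B, Rh-positive) = 1/2 × 1/2 = 1/4 per child.
P(not type B, Rh-positive) = 3/4 for one child; (3/4)^3 = 27/64.

27/64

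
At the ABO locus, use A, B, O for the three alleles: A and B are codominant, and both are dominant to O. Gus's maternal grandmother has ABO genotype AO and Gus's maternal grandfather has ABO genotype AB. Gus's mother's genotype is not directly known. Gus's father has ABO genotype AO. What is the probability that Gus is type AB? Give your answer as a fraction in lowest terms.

Gus's mother's ABO genotype from AO × AB: 1/4 AA, 1/4 AB, 1/4 AO, 1/4 BO.
Crossing each possibility with the father AO and summing P(type AB): 1/4·0 + 1/4·1/4 + 1/4·0 + 1/4·1/4 = 1/8.

1/8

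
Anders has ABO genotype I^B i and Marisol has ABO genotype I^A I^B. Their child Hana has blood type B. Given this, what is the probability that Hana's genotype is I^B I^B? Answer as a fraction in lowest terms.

Cross I^B i × I^A I^B → 1/4 I^A I^B, 1/4 I^A i, 1/4 I^B I^B, 1/4 I^B i.
Type-B genotypes among offspring: I^B I^B (1/4), I^B i (1/4); total 1/2.
P(I^B I^B | type B) = (1/4) / (1/2) = 1/2.

1/2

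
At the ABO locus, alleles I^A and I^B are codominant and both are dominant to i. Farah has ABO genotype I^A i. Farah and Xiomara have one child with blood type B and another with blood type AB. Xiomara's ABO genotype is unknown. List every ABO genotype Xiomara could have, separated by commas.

I^A I^B, I^B I^B, I^B i

For each candidate genotype of Xiomara, check whether crossing it with I^A i can produce every observed child phenotype.
  I^A I^A → possible child types {A} ✗
  I^A I^B → possible child types {A, B, AB} ✓
  I^A i → possible child types {O, A} ✗
  I^B I^B → possible child types {B, AB} ✓
  I^B i → possible child types {O, A, B, AB} ✓
  i i → possible child types {O, A} ✗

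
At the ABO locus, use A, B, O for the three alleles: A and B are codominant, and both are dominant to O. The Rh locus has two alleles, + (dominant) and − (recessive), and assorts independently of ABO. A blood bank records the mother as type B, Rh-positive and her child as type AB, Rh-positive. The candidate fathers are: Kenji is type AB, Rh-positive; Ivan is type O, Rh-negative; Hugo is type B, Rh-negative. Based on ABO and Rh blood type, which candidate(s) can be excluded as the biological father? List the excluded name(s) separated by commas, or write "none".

Ivan, Hugo

A candidate is excluded only if no genotype consistent with his phenotype could produce a type AB, Rh-positive child with a type B, Rh-positive mother.
Ivan (type O, Rh-): no genotype consistent with that phenotype can produce a type-AB Rh+ child with a type-B mother.
Hugo (type B, Rh-): no genotype consistent with that phenotype can produce a type-AB Rh+ child with a type-B mother.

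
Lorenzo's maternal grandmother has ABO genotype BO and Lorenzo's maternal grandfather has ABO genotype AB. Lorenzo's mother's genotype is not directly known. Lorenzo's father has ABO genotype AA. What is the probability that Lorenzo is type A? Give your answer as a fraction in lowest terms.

Lorenzo's mother's ABO genotype from BO × AB: 1/4 AB, 1/4 AO, 1/4 BB, 1/4 BO.
Crossing each possibility with the father AA and summing P(type A): 1/4·1/2 + 1/4·1 + 1/4·0 + 1/4·1/2 = 1/2.

1/2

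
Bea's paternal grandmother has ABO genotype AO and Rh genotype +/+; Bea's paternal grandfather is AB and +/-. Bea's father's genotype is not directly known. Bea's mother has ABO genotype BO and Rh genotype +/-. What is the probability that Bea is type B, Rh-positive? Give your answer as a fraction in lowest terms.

21/64

Bea's father's ABO genotype from AO × AB: 1/4 AA, 1/4 AB, 1/4 AO, 1/4 BO.
Crossing each possibility with the mother BO and summing P(type B): 1/4·0 + 1/4·1/2 + 1/4·1/4 + 1/4·3/4 = 3/8.
Similarly for Rh via the father's Rh distribution: P(Rh+) = 7/8.
Independent loci: 3/8 × 7/8 = 21/64.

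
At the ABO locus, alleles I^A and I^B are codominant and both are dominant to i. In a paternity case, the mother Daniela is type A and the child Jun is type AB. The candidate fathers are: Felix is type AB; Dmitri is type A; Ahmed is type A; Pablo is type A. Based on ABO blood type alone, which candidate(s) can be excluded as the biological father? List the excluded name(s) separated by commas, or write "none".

A candidate is excluded only if no genotype consistent with his phenotype could produce a type AB child with a type A mother.
Dmitri (type A): no genotype consistent with that phenotype can produce a type-AB child with a type-A mother.
Ahmed (type A): no genotype consistent with that phenotype can produce a type-AB child with a type-A mother.
Pablo (type A): no genotype consistent with that phenotype can produce a type-AB child with a type-A mother.

Dmitri, Ahmed, Pablo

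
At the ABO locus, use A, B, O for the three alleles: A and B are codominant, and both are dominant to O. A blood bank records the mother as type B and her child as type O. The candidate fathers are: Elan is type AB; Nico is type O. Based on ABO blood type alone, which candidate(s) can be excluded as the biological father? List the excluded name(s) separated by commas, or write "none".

A candidate is excluded only if no genotype consistent with his phenotype could produce a type O child with a type B mother.
Elan (type AB): no genotype consistent with that phenotype can produce a type-O child with a type-B mother.

Elan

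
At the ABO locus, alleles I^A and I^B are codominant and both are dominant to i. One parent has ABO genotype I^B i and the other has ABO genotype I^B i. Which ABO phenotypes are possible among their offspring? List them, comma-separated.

O, B

Gametes from I^B i × I^B i give offspring ABO genotypes I^B I^B, I^B i, i i, i.e. phenotypes O, B.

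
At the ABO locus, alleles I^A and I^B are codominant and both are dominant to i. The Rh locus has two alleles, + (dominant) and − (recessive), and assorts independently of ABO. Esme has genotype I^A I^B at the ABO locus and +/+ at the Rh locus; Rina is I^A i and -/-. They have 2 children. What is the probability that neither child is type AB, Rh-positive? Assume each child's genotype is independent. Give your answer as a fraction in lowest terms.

9/16

ABO cross I^A I^B × I^A i → 1/2 A, 1/4 B, 1/4 AB.
Rh cross +/+ × -/- → 1 Rh+; so P(type AB, Rh-positive) = 1/4 × 1 = 1/4 per child.
P(not type AB, Rh-positive) = 3/4 for one child; (3/4)^2 = 9/16.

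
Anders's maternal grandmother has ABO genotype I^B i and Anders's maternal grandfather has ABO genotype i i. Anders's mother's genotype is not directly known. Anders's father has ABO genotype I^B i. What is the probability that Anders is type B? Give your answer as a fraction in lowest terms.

5/8

Anders's mother's ABO genotype from I^B i × i i: 1/2 I^B i, 1/2 i i.
Crossing each possibility with the father I^B i and summing P(type B): 1/2·3/4 + 1/2·1/2 = 5/8.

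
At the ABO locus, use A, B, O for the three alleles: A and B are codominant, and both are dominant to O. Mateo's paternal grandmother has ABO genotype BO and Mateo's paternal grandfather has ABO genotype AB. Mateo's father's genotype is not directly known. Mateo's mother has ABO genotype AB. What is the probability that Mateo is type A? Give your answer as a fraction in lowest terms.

1/4

Mateo's father's ABO genotype from BO × AB: 1/4 AB, 1/4 AO, 1/4 BB, 1/4 BO.
Crossing each possibility with the mother AB and summing P(type A): 1/4·1/4 + 1/4·1/2 + 1/4·0 + 1/4·1/4 = 1/4.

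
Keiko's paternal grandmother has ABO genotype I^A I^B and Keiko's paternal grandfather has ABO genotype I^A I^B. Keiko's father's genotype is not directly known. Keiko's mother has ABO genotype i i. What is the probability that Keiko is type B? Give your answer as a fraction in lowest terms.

Keiko's father's ABO genotype from I^A I^B × I^A I^B: 1/4 I^A I^A, 1/2 I^A I^B, 1/4 I^B I^B.
Crossing each possibility with the mother i i and summing P(type B): 1/4·0 + 1/2·1/2 + 1/4·1 = 1/2.

1/2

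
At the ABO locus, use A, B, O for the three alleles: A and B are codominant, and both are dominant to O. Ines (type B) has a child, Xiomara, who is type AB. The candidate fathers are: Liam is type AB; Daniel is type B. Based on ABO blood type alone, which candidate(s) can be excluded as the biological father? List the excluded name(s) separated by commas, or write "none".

A candidate is excluded only if no genotype consistent with his phenotype could produce a type AB child with a type B mother.
Daniel (type B): no genotype consistent with that phenotype can produce a type-AB child with a type-B mother.

Daniel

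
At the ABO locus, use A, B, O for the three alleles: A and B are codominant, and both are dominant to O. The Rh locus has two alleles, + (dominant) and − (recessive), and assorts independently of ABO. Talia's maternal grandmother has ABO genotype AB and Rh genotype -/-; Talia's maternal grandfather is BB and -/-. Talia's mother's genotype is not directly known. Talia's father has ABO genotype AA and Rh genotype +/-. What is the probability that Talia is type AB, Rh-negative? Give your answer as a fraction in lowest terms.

3/8

Talia's mother's ABO genotype from AB × BB: 1/2 AB, 1/2 BB.
Crossing each possibility with the father AA and summing P(type AB): 1/2·1/2 + 1/2·1 = 3/4.
Similarly for Rh via the mother's Rh distribution: P(Rh-) = 1/2.
Independent loci: 3/4 × 1/2 = 3/8.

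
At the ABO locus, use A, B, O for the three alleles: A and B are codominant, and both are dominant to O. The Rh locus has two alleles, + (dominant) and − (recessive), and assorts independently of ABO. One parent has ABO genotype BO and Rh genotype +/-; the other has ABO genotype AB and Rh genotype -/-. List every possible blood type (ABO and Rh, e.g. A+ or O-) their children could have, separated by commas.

A+, A-, B+, B-, AB+, AB-

Gametes from BO × AB give offspring ABO genotypes AB, AO, BB, BO, i.e. phenotypes A, B, AB.
Rh cross +/- × -/- → phenotypes Rh+, Rh-.
Combining independently: A+, A-, B+, B-, AB+, AB-.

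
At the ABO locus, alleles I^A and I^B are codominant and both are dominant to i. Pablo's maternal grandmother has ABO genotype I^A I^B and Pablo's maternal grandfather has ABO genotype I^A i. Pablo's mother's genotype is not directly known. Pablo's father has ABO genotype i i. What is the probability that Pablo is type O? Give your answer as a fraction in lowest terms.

1/4

Pablo's mother's ABO genotype from I^A I^B × I^A i: 1/4 I^A I^A, 1/4 I^A I^B, 1/4 I^A i, 1/4 I^B i.
Crossing each possibility with the father i i and summing P(type O): 1/4·0 + 1/4·0 + 1/4·1/2 + 1/4·1/2 = 1/4.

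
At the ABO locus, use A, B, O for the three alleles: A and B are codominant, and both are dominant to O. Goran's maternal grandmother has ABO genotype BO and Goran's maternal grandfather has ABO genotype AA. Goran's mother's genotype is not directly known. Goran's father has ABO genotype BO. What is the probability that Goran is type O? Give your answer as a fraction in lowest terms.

1/8

Goran's mother's ABO genotype from BO × AA: 1/2 AB, 1/2 AO.
Crossing each possibility with the father BO and summing P(type O): 1/2·0 + 1/2·1/4 = 1/8.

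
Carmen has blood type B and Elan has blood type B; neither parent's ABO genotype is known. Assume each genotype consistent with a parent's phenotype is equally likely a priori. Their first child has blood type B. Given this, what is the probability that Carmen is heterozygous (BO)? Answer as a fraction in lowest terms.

7/15

Possible genotypes: Carmen ∈ {BB, BO}; Elan ∈ {BB, BO}.
Weight each parental genotype pair by prior × P(type-B child):
  BB × BB: posterior weight 4/15.
  BB × BO: posterior weight 4/15.
  BO × BB: posterior weight 4/15.
  BO × BO: posterior weight 1/5.
Sum the posterior weight over pairs where Carmen is BO: 7/15.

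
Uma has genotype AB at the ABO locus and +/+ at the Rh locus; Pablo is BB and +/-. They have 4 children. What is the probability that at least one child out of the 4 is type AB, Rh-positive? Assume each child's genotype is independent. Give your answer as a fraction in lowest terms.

ABO cross AB × BB → 1/2 B, 1/2 AB.
Rh cross +/+ × +/- → 1 Rh+; so P(type AB, Rh-positive) = 1/2 × 1 = 1/2 per child.
P(none) = (1/2)^4 = 1/16; P(at least one) = 1 − 1/16 = 15/16.

15/16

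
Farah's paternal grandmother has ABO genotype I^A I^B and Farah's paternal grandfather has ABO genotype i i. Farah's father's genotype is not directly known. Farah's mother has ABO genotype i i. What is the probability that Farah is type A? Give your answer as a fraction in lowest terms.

Farah's father's ABO genotype from I^A I^B × i i: 1/2 I^A i, 1/2 I^B i.
Crossing each possibility with the mother i i and summing P(type A): 1/2·1/2 + 1/2·0 = 1/4.

1/4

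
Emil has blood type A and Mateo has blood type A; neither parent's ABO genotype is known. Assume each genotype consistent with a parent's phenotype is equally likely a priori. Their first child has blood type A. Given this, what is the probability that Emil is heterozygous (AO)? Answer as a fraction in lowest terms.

Possible genotypes: Emil ∈ {AA, AO}; Mateo ∈ {AA, AO}.
Weight each parental genotype pair by prior × P(type-A child):
  AA × AA: posterior weight 4/15.
  AA × AO: posterior weight 4/15.
  AO × AA: posterior weight 4/15.
  AO × AO: posterior weight 1/5.
Sum the posterior weight over pairs where Emil is AO: 7/15.

7/15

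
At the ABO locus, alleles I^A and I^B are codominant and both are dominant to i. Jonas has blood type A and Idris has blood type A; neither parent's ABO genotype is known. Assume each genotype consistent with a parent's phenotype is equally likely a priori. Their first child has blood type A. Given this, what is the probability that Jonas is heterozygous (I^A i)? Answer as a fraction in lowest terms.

7/15

Possible genotypes: Jonas ∈ {I^A I^A, I^A i}; Idris ∈ {I^A I^A, I^A i}.
Weight each parental genotype pair by prior × P(type-A child):
  I^A I^A × I^A I^A: posterior weight 4/15.
  I^A I^A × I^A i: posterior weight 4/15.
  I^A i × I^A I^A: posterior weight 4/15.
  I^A i × I^A i: posterior weight 1/5.
Sum the posterior weight over pairs where Jonas is I^A i: 7/15.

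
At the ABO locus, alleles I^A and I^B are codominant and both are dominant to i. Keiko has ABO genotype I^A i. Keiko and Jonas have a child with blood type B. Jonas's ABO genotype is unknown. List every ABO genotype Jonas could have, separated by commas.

For each candidate genotype of Jonas, check whether crossing it with I^A i can produce every observed child phenotype.
  I^A I^A → possible child types {A} ✗
  I^A I^B → possible child types {A, B, AB} ✓
  I^A i → possible child types {O, A} ✗
  I^B I^B → possible child types {B, AB} ✓
  I^B i → possible child types {O, A, B, AB} ✓
  i i → possible child types {O, A} ✗

I^A I^B, I^B I^B, I^B i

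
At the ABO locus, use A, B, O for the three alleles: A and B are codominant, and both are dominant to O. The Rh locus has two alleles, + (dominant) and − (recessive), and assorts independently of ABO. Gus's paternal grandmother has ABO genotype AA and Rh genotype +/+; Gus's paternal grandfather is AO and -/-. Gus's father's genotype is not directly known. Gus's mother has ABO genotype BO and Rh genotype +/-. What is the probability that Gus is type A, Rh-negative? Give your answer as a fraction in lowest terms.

3/32

Gus's father's ABO genotype from AA × AO: 1/2 AA, 1/2 AO.
Crossing each possibility with the mother BO and summing P(type A): 1/2·1/2 + 1/2·1/4 = 3/8.
Similarly for Rh via the father's Rh distribution: P(Rh-) = 1/4.
Independent loci: 3/8 × 1/4 = 3/32.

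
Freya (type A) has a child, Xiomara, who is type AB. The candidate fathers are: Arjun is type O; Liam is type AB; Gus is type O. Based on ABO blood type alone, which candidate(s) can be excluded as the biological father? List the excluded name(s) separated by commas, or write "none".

A candidate is excluded only if no genotype consistent with his phenotype could produce a type AB child with a type A mother.
Arjun (type O): no genotype consistent with that phenotype can produce a type-AB child with a type-A mother.
Gus (type O): no genotype consistent with that phenotype can produce a type-AB child with a type-A mother.

Arjun, Gus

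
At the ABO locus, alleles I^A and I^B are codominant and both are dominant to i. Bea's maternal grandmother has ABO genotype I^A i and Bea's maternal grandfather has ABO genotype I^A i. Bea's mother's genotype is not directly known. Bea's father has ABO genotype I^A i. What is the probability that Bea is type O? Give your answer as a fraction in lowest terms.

1/4

Bea's mother's ABO genotype from I^A i × I^A i: 1/4 I^A I^A, 1/2 I^A i, 1/4 i i.
Crossing each possibility with the father I^A i and summing P(type O): 1/4·0 + 1/2·1/4 + 1/4·1/2 = 1/4.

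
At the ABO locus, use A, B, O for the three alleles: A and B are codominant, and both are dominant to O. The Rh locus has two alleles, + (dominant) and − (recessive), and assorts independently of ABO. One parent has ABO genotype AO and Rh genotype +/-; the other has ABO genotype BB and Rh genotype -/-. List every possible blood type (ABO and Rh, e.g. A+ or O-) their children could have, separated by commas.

B+, B-, AB+, AB-

Gametes from AO × BB give offspring ABO genotypes AB, BO, i.e. phenotypes B, AB.
Rh cross +/- × -/- → phenotypes Rh+, Rh-.
Combining independently: B+, B-, AB+, AB-.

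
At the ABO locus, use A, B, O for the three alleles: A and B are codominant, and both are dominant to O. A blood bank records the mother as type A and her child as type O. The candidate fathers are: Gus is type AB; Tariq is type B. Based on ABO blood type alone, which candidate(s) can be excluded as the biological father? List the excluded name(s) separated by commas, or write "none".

A candidate is excluded only if no genotype consistent with his phenotype could produce a type O child with a type A mother.
Gus (type AB): no genotype consistent with that phenotype can produce a type-O child with a type-A mother.

Gus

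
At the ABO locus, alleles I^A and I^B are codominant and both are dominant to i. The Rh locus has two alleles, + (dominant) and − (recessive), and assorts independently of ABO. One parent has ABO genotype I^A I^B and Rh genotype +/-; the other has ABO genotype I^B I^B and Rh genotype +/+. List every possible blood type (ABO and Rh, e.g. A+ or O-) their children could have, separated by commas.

Gametes from I^A I^B × I^B I^B give offspring ABO genotypes I^A I^B, I^B I^B, i.e. phenotypes B, AB.
Rh cross +/- × +/+ → phenotypes Rh+.
Combining independently: B+, AB+.

B+, AB+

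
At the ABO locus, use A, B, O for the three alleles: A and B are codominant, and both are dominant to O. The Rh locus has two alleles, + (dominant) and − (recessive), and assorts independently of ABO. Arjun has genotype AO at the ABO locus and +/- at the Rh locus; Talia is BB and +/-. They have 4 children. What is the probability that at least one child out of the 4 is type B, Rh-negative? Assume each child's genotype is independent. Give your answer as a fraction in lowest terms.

ABO cross AO × BB → 1/2 B, 1/2 AB.
Rh cross +/- × +/- → 3/4 Rh+, 1/4 Rh-; so P(type B, Rh-negative) = 1/2 × 1/4 = 1/8 per child.
P(none) = (7/8)^4 = 2401/4096; P(at least one) = 1 − 2401/4096 = 1695/4096.

1695/4096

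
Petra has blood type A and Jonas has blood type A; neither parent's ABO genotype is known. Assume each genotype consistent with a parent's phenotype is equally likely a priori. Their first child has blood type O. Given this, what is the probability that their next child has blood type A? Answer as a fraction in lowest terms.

Possible genotypes: Petra ∈ {AA, AO}; Jonas ∈ {AA, AO}.
Weight each parental genotype pair by prior × P(type-O child):
  AO × AO: posterior weight 1; P(next child type A) = 3/4.
Weighted sum = 3/4.

3/4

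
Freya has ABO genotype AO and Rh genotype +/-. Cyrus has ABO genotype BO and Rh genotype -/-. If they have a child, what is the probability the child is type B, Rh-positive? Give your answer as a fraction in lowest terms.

1/8

ABO cross AO × BO → offspring phenotypes: 1/4 O, 1/4 A, 1/4 B, 1/4 AB.
Rh cross +/- × -/- → 1/2 Rh+, 1/2 Rh-.
Independent loci: P(type B, Rh-positive) = 1/4 × 1/2 = 1/8.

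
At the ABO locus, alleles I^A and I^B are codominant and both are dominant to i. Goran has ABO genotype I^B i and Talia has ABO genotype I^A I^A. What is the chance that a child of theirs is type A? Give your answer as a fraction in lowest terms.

ABO cross I^B i × I^A I^A → offspring phenotypes: 1/2 A, 1/2 AB.
So P(type A) = 1/2.

1/2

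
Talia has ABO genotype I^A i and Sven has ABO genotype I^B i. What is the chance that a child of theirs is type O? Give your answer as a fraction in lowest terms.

1/4

ABO cross I^A i × I^B i → offspring phenotypes: 1/4 O, 1/4 A, 1/4 B, 1/4 AB.
So P(type O) = 1/4.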